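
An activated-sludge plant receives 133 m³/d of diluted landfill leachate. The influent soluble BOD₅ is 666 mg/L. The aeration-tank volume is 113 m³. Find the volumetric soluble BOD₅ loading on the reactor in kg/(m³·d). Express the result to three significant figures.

L_v ≈ 0.784 kg soluble BOD₅/(m³·d)

Volumetric loading L_v = Q·S₀ / V = 133 × 666 g/m³ / 113.0 m³ = 783.9 g/(m³·d) = 0.7839 kg soluble BOD₅/(m³·d).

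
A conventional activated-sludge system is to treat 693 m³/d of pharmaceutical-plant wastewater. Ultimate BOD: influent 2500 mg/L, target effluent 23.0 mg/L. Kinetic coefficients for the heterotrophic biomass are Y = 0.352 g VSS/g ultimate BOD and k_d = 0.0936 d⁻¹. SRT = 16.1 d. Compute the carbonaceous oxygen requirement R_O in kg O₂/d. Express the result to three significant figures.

R_O ≈ 1370 kg O₂/d

Observed yield with endogenous decay: Y_obs = Y / (1 + k_d·θ_c) = 0.352 / (1 + 0.0936 × 16.1) = 0.352 / 2.507 = 0.1404 g VSS/g ultimate BOD.
ΔS = 2500 − 23.0 = 2477 mg/L, so the substrate removal rate is 693 × 2477/1000 = 1717 kg ultimate BOD/d.
P_X = Y_obs·Q·(S₀ − S) = 0.1404 × 1717 = 241.0 kg VSS/d.
Carbonaceous O₂ demand = substrate oxidised − cell-mass equivalent = 1717 − 1.42 × 241.0 = 1374 kg O₂/d.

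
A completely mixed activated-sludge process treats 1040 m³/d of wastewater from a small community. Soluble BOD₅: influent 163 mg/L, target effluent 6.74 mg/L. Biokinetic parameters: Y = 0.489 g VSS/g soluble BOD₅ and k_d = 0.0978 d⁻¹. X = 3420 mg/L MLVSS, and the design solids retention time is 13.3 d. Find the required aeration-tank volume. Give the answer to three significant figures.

Rearranging the biomass balance for a CMAS with decay, V = Y·Q·ΔS·θ_c / [X·(1+k_d θ_c)] = 0.489 × 1040 × (163 − 6.74) × 13.3 / [3420 × (1 + 0.0978 × 13.3)] = 1.06×10^6 / 7869 = 134.3 m³.

V ≈ 134 m³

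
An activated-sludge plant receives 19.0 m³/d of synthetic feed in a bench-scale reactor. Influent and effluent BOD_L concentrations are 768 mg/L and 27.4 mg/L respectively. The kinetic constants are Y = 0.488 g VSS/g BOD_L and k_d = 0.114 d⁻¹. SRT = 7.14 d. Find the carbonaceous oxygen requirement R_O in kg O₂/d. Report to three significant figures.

R_O ≈ 8.70 kg O₂/d

Observed yield with endogenous decay: Y_obs = Y / (1 + k_d·θ_c) = 0.488 / (1 + 0.114 × 7.14) = 0.488 / 1.814 = 0.2690 g VSS/g BOD_L.
ΔS = 768 − 27.4 = 740.6 mg/L, so the substrate removal rate is 19.0 × 740.6/1000 = 14.07 kg BOD_L/d.
P_X = Y_obs·Q·(S₀ − S) = 0.2690 × 14.07 = 3.786 kg VSS/d.
R_O = Q·ΔS − 1.42 P_X = 14.07 − 5.375 = 8.696 kg O₂/d.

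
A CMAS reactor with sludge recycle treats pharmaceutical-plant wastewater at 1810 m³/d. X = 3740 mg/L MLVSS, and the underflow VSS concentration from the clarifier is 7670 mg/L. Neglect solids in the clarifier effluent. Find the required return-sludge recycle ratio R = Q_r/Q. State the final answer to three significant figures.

Mass balance around the secondary clarifier (neglecting effluent solids): R = X / (X_r − X) = 3740 / (7670 − 3740) = 0.9517.

R ≈ 0.952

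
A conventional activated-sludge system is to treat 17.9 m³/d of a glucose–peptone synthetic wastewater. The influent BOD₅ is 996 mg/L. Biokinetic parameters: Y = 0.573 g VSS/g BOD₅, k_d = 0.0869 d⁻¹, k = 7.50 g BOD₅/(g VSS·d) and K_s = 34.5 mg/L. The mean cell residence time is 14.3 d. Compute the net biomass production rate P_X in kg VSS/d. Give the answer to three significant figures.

For a completely mixed reactor with recycle the Lawrence–McCarty relation gives S = K_s·(1 + k_d·θ_c) / [θ_c·(Y·k − k_d) − 1] = 34.5 × (1 + 0.0869 × 14.3) / [14.3 × (0.573 × 7.50 − 0.0869) − 1] = 77.37 / 59.21 = 1.307 mg/L.
Observed yield with endogenous decay: Y_obs = Y / (1 + k_d·θ_c) = 0.573 / (1 + 0.0869 × 14.3) = 0.573 / 2.243 = 0.2555 g VSS/g BOD₅.
ΔS = 996 − 1.31 = 994.7 mg/L, so the substrate removal rate is 17.9 × 994.7/1000 = 17.80 kg BOD₅/d.
P_X = Y_obs · Q(S₀ − S) = 0.2555 × 17.80 = 4.549 kg VSS/d.

P_X ≈ 4.55 kg VSS/d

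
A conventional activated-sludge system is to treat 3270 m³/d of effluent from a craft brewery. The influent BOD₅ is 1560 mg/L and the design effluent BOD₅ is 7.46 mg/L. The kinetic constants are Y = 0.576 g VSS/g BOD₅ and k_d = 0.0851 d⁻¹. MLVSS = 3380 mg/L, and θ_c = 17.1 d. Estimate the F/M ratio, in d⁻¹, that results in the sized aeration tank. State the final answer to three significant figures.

Steady-state biomass mass balance: V·X·(1 + k_d·θ_c) = Y·Q·(S₀ − S)·θ_c, so V = 0.576 × 3270 × (1560 − 7.46) × 17.1 / [3380 × (1 + 0.0851 × 17.1)] = 5×10^7 / 8299 = 6026 m³.
Food-to-microorganism ratio F/M = Q S₀ / (V X) = 3270 × 1560 / (6026 × 3380) = 0.2505 d⁻¹.

F/M ≈ 0.250 d⁻¹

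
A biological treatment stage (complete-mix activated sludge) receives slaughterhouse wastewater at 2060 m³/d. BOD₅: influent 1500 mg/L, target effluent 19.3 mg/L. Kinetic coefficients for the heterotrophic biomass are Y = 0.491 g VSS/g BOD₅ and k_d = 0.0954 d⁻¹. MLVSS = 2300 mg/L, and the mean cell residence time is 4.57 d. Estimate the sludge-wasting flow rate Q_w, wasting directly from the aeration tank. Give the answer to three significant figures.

Q_w ≈ 453 m³/d

From the SRT design equation V = Y Q (S₀−S) θ_c / [X (1 + k_d θ_c)] = 0.491 × 2060 × (1500 − 19.3) × 4.57 / [2300 × (1 + 0.0954 × 4.57)] = 6.84×10^6 / 3303 = 2072 m³.
Wasting from the aeration tank: Q_w = V / θ_c = 2072 / 4.57 = 453.5 m³/d.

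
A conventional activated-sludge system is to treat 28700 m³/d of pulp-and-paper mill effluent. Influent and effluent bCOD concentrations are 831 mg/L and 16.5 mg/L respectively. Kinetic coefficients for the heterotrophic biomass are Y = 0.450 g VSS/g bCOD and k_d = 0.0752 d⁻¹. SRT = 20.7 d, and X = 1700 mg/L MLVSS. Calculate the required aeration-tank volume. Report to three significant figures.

V ≈ 50100 m³

From the SRT design equation V = Y Q (S₀−S) θ_c / [X (1 + k_d θ_c)] = 0.450 × 28700 × (831 − 16.5) × 20.7 / [1700 × (1 + 0.0752 × 20.7)] = 2.18×10^8 / 4346 = 50100 m³.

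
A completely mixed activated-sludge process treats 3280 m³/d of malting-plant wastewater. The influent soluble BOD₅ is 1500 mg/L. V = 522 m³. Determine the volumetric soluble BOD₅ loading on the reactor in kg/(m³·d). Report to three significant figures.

L_v ≈ 9.43 kg soluble BOD₅/(m³·d)

Applied soluble BOD₅ load per unit volume = Q·S₀/V = (3280 × 1500/1000)/522.0 = 9.425 kg soluble BOD₅·m⁻³·d⁻¹.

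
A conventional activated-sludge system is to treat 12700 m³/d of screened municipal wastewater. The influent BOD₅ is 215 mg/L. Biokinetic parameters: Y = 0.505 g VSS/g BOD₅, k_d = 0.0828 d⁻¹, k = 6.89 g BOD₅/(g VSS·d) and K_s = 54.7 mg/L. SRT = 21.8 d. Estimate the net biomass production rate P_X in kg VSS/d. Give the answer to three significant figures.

P_X ≈ 487 kg VSS/d

From the Monod/SRT balance for a CMAS, S = K_s·(1+k_d θ_c)/[θ_c·(Y k − k_d) − 1] = 54.7 × (1 + 0.0828 × 21.8) / [21.8 × (0.505 × 6.89 − 0.0828) − 1] = 153.4 / 73.05 = 2.101 mg/L.
Observed yield with endogenous decay: Y_obs = Y / (1 + k_d·θ_c) = 0.505 / (1 + 0.0828 × 21.8) = 0.505 / 2.805 = 0.1800 g VSS/g BOD₅.
Substrate removed = Q·(S₀ − S) = 12700 m³/d × (215 − 2.10) g/m³ = 2.7×10^6 g/d = 2704 kg/d.
Biomass produced: P_X = Y_obs·Q·ΔS = 0.1800 × 2704 ≈ 486.8 kg VSS/d.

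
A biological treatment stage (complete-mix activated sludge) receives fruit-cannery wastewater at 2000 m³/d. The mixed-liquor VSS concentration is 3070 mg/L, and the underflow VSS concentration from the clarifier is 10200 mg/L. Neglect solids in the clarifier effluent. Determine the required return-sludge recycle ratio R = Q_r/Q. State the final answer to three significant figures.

R ≈ 0.431

R = Q_r/Q = X/(X_r − X) = 3070 / (10200 − 3070) = 0.4306.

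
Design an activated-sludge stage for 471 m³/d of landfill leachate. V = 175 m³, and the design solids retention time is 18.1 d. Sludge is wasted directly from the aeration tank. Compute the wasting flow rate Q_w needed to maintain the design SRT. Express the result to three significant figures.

With mixed-liquor wasting, θ_c = V/Q_w, so Q_w = V/θ_c = 175.0/18.1 = 9.669 m³/d.

Q_w ≈ 9.67 m³/d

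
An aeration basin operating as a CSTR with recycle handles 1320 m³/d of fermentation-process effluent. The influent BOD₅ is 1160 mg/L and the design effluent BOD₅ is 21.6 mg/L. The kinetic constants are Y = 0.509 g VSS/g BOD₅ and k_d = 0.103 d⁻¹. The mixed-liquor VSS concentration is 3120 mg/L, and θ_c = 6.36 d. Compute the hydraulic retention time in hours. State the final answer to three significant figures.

From the SRT design equation V = Y Q (S₀−S) θ_c / [X (1 + k_d θ_c)] = 0.509 × 1320 × (1160 − 21.6) × 6.36 / [3120 × (1 + 0.103 × 6.36)] = 4.86×10^6 / 5164 = 942.0 m³.
Hydraulic retention time τ = V/Q = 942.0 / 1320 = 0.7137 d = 17.13 h.

τ ≈ 17.1 h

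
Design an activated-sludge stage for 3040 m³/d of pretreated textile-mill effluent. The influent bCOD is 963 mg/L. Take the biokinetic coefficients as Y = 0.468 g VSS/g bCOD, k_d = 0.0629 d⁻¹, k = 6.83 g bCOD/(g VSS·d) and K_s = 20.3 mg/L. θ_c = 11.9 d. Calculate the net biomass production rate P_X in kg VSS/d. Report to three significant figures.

From the Monod/SRT balance for a CMAS, S = K_s·(1+k_d θ_c)/[θ_c·(Y k − k_d) − 1] = 20.3 × (1 + 0.0629 × 11.9) / [11.9 × (0.468 × 6.83 − 0.0629) − 1] = 35.49 / 36.29 = 0.9781 mg/L.
The observed yield is Y_obs = Y/(1 + k_d·θ_c) = 0.468 / (1 + 0.0629 × 11.9) = 0.468 / 1.749 = 0.2677 g VSS per g bCOD removed.
Mass of bCOD removed per day: Q(S₀ − S) = 3040 × 962.0 g/m³ = 2925 kg/d.
Biomass produced: P_X = Y_obs·Q·ΔS = 0.2677 × 2925 ≈ 782.8 kg VSS/d.

P_X ≈ 783 kg VSS/d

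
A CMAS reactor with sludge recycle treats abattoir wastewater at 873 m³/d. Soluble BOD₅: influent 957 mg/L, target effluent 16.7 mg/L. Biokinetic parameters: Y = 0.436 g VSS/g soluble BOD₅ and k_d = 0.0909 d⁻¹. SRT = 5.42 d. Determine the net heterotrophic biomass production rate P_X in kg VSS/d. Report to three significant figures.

Correct the yield for decay: Y_obs = Y/(1 + k_d θ_c) = 0.436 / (1 + 0.0909 × 5.42) = 0.436 / 1.493 = 0.2921.
Substrate removed = Q·(S₀ − S) = 873 m³/d × (957 − 16.7) g/m³ = 8.21×10^5 g/d = 820.9 kg/d.
Net biomass production P_X = Y_obs × Q·(S₀ − S) = 0.2921 × 820.9 = 239.8 kg VSS/d.

P_X ≈ 240 kg VSS/d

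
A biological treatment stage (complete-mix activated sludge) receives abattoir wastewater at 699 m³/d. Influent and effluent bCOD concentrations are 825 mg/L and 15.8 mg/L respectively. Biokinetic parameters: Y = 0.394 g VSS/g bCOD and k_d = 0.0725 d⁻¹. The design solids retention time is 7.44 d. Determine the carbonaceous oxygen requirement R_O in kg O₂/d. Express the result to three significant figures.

R_O ≈ 360 kg O₂/d

The observed yield is Y_obs = Y/(1 + k_d·θ_c) = 0.394 / (1 + 0.0725 × 7.44) = 0.394 / 1.539 = 0.2559 g VSS per g bCOD removed.
Mass of bCOD removed per day: Q(S₀ − S) = 699 × 809.2 g/m³ = 565.6 kg/d.
P_X = Y_obs·Q·(S₀ − S) = 0.2559 × 565.6 = 144.8 kg VSS/d.
R_O = Q·(S₀ − S) − 1.42·P_X = 565.6 − 1.42 × 144.8 = 360.1 kg O₂/d.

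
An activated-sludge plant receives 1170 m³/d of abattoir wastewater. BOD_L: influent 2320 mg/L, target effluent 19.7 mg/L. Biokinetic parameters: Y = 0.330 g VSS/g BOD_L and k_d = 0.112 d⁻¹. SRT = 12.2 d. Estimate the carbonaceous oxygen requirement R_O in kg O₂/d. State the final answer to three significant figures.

R_O ≈ 2160 kg O₂/d

Observed yield with endogenous decay: Y_obs = Y / (1 + k_d·θ_c) = 0.330 / (1 + 0.112 × 12.2) = 0.330 / 2.366 = 0.1395 g VSS/g BOD_L.
Substrate removed = Q·(S₀ − S) = 1170 m³/d × (2320 − 19.7) g/m³ = 2.69×10^6 g/d = 2691 kg/d.
Biomass synthesised: P_X = Y_obs × 2691 = 375.3 kg VSS/d.
Carbonaceous O₂ demand = substrate oxidised − cell-mass equivalent = 2691 − 1.42 × 375.3 = 2158 kg O₂/d.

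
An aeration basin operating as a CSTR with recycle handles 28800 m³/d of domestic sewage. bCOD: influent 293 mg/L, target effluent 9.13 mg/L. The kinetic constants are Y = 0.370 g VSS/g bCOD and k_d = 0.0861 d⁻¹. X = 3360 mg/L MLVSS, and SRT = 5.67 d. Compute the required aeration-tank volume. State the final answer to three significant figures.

V ≈ 3430 m³

From the SRT design equation V = Y Q (S₀−S) θ_c / [X (1 + k_d θ_c)] = 0.370 × 28800 × (293 − 9.13) × 5.67 / [3360 × (1 + 0.0861 × 5.67)] = 1.72×10^7 / 5000 = 3430 m³.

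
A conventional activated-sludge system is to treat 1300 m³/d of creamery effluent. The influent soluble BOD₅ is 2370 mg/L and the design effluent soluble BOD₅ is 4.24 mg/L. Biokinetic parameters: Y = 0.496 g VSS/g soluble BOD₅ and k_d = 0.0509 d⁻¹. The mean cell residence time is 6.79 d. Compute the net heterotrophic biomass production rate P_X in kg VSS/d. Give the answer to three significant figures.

Observed yield with endogenous decay: Y_obs = Y / (1 + k_d·θ_c) = 0.496 / (1 + 0.0509 × 6.79) = 0.496 / 1.346 = 0.3686 g VSS/g soluble BOD₅.
Substrate removed = Q·(S₀ − S) = 1300 m³/d × (2370 − 4.24) g/m³ = 3.08×10^6 g/d = 3075 kg/d.
So the net sludge growth is P_X = 0.3686 × 3075 = 1134 kg VSS/d.

P_X ≈ 1130 kg VSS/d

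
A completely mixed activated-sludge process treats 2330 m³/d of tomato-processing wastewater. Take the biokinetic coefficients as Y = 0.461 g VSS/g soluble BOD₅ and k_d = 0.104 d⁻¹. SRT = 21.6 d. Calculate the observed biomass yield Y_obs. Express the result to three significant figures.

Y_obs ≈ 0.142 g VSS/g soluble BOD₅

The observed yield is Y_obs = Y/(1 + k_d·θ_c) = 0.461 / (1 + 0.104 × 21.6) = 0.461 / 3.246 = 0.1420 g VSS per g soluble BOD₅ removed.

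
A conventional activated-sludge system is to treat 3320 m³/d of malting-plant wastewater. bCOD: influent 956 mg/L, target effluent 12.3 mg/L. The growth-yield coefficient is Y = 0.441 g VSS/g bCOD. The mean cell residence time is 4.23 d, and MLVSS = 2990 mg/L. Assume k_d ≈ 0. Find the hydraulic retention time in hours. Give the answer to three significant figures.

τ ≈ 14.1 h

Biomass mass balance (decay neglected): V·X = Y·Q·(S₀ − S)·θ_c, so V = 0.441 × 3320 × (956 − 12.3) × 4.23 / 2990 = 1955 m³.
τ = V/Q = 1955/3320 = 0.5888 d, or 14.13 h.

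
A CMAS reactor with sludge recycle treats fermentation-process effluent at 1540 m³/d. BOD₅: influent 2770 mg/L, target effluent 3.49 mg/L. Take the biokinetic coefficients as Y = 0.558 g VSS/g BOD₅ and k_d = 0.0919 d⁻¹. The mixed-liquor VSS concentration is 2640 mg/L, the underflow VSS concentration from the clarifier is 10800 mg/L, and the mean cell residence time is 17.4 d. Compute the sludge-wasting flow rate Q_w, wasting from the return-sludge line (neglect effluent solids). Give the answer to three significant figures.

From the SRT design equation V = Y Q (S₀−S) θ_c / [X (1 + k_d θ_c)] = 0.558 × 1540 × (2770 − 3.49) × 17.4 / [2640 × (1 + 0.0919 × 17.4)] = 4.14×10^7 / 6862 = 6029 m³.
Wasting from the return line (neglecting effluent solids): Q_w = V·X / (θ_c·X_r) = 6029 × 2640 / (17.4 × 10800) = 84.69 m³/d.

Q_w ≈ 84.7 m³/d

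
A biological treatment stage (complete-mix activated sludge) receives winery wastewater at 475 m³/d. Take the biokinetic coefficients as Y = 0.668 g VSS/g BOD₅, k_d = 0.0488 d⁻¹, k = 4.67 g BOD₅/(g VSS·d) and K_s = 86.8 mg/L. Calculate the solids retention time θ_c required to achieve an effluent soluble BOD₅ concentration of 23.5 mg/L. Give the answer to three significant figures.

At the target effluent, Y k S/(K_s+S) = 0.668×4.67×23.5/110.3 = 0.6646 d⁻¹.
1/θ_c = 0.6646 − 0.0488 = 0.6158 d⁻¹, so θ_c = 1.624 d.

θ_c ≈ 1.62 d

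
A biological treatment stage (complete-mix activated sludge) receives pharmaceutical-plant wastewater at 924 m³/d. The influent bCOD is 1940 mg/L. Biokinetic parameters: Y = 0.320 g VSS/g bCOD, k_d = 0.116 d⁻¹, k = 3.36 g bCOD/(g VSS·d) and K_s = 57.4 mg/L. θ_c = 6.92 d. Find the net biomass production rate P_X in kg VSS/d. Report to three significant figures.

P_X ≈ 315 kg VSS/d

From the Monod/SRT balance for a CMAS, S = K_s·(1+k_d θ_c)/[θ_c·(Y k − k_d) − 1] = 57.4 × (1 + 0.116 × 6.92) / [6.92 × (0.320 × 3.36 − 0.116) − 1] = 103.5 / 5.638 = 18.35 mg/L.
Y_obs = Y / (1 + k_d θ_c) = 0.320 / (1 + 0.116 × 6.92) = 0.320 / 1.803 = 0.1775.
Mass of bCOD removed per day: Q(S₀ − S) = 924 × 1922 g/m³ = 1776 kg/d.
Biomass produced: P_X = Y_obs·Q·ΔS = 0.1775 × 1776 ≈ 315.2 kg VSS/d.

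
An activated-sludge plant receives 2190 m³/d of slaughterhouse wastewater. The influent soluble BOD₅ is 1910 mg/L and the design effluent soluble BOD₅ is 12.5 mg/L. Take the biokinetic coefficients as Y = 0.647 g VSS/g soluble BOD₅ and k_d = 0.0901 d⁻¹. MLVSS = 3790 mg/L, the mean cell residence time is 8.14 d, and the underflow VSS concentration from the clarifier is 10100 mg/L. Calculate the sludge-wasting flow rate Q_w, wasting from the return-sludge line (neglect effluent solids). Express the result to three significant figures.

Q_w ≈ 154 m³/d

Rearranging the biomass balance for a CMAS with decay, V = Y·Q·ΔS·θ_c / [X·(1+k_d θ_c)] = 0.647 × 2190 × (1910 − 12.5) × 8.14 / [3790 × (1 + 0.0901 × 8.14)] = 2.19×10^7 / 6570 = 3331 m³.
Wasting from the return line (neglecting effluent solids): Q_w = V·X / (θ_c·X_r) = 3331 × 3790 / (8.14 × 10100) = 153.6 m³/d.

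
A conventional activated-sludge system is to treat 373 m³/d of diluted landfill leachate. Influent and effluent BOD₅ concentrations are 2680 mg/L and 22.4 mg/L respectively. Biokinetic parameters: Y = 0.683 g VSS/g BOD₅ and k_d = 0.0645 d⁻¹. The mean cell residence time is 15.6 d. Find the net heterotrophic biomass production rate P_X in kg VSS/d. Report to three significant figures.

P_X ≈ 337 kg VSS/d

Observed yield with endogenous decay: Y_obs = Y / (1 + k_d·θ_c) = 0.683 / (1 + 0.0645 × 15.6) = 0.683 / 2.006 = 0.3404 g VSS/g BOD₅.
ΔS = 2680 − 22.4 = 2658 mg/L, so the substrate removal rate is 373 × 2658/1000 = 991.3 kg BOD₅/d.
Biomass produced: P_X = Y_obs·Q·ΔS = 0.3404 × 991.3 ≈ 337.5 kg VSS/d.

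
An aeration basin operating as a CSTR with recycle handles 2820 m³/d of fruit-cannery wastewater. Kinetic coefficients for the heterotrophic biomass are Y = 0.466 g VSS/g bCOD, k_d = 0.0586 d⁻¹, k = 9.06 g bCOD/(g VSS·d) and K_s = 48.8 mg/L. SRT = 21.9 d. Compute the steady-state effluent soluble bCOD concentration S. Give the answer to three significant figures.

For a completely mixed reactor with recycle the Lawrence–McCarty relation gives S = K_s·(1 + k_d·θ_c) / [θ_c·(Y·k − k_d) − 1] = 48.8 × (1 + 0.0586 × 21.9) / [21.9 × (0.466 × 9.06 − 0.0586) − 1] = 111.4 / 90.18 = 1.236 mg/L.

S ≈ 1.24 mg/L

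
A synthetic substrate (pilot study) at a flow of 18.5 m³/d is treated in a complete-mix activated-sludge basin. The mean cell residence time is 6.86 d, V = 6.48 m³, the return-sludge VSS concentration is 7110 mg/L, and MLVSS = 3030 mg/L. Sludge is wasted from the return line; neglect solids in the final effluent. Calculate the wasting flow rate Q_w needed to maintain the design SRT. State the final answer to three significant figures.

Wasting from the return line (neglecting effluent solids): Q_w = V·X / (θ_c·X_r) = 6.480 × 3030 / (6.86 × 7110) = 0.4026 m³/d.

Q_w ≈ 0.403 m³/d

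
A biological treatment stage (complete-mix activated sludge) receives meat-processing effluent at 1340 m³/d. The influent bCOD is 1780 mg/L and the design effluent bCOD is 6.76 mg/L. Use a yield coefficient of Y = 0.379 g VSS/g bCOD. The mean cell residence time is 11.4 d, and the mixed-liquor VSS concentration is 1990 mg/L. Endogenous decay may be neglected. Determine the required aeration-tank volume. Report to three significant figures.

V·X = Y·Q·ΔS·θ_c gives V = 0.379 × 1340 × (1780 − 6.76) × 11.4 / 1990 = 5159 m³.

V ≈ 5160 m³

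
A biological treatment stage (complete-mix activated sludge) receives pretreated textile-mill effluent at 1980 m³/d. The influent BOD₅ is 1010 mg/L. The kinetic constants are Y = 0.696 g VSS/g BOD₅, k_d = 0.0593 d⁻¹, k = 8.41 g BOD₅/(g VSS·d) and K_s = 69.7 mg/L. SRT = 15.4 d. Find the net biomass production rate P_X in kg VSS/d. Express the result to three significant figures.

P_X ≈ 726 kg VSS/d

From the Monod/SRT balance for a CMAS, S = K_s·(1+k_d θ_c)/[θ_c·(Y k − k_d) − 1] = 69.7 × (1 + 0.0593 × 15.4) / [15.4 × (0.696 × 8.41 − 0.0593) − 1] = 133.4 / 88.23 = 1.511 mg/L.
The observed yield is Y_obs = Y/(1 + k_d·θ_c) = 0.696 / (1 + 0.0593 × 15.4) = 0.696 / 1.913 = 0.3638 g VSS per g BOD₅ removed.
Q·(S₀ − S) = 1980 × (1010 − 1.51) × 10⁻³ = 1997 kg/d removed.
Net biomass production P_X = Y_obs × Q·(S₀ − S) = 0.3638 × 1997 = 726.4 kg VSS/d.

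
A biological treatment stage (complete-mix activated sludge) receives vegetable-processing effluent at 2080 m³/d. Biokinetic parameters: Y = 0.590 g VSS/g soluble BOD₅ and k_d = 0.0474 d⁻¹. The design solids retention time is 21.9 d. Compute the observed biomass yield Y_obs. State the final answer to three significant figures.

Y_obs ≈ 0.289 g VSS/g soluble BOD₅

The observed yield is Y_obs = Y/(1 + k_d·θ_c) = 0.590 / (1 + 0.0474 × 21.9) = 0.590 / 2.038 = 0.2895 g VSS per g soluble BOD₅ removed.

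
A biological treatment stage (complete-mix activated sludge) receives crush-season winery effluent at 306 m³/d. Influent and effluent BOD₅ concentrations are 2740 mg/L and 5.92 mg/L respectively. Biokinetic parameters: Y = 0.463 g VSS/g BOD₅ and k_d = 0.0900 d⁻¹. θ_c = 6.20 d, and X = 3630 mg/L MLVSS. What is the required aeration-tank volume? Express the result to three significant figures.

V ≈ 425 m³

Steady-state biomass mass balance: V·X·(1 + k_d·θ_c) = Y·Q·(S₀ − S)·θ_c, so V = 0.463 × 306 × (2740 − 5.92) × 6.20 / [3630 × (1 + 0.0900 × 6.20)] = 2.4×10^6 / 5656 = 424.7 m³.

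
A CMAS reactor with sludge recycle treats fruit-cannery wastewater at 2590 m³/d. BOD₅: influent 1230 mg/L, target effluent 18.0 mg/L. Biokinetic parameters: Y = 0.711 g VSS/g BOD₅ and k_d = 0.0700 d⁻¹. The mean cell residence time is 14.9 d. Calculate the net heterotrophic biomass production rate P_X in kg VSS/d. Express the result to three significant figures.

Observed yield with endogenous decay: Y_obs = Y / (1 + k_d·θ_c) = 0.711 / (1 + 0.0700 × 14.9) = 0.711 / 2.043 = 0.3480 g VSS/g BOD₅.
Substrate removed = Q·(S₀ − S) = 2590 m³/d × (1230 − 18.0) g/m³ = 3.14×10^6 g/d = 3139 kg/d.
So the net sludge growth is P_X = 0.3480 × 3139 = 1092 kg VSS/d.

P_X ≈ 1090 kg VSS/d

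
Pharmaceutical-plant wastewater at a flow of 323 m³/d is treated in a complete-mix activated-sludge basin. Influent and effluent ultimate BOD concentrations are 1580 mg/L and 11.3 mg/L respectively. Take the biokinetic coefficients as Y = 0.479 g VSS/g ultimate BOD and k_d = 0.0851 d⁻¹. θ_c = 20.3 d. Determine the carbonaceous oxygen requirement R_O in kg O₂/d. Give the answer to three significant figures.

R_O ≈ 380 kg O₂/d

Correct the yield for decay: Y_obs = Y/(1 + k_d θ_c) = 0.479 / (1 + 0.0851 × 20.3) = 0.479 / 2.728 = 0.1756.
Substrate removed = Q·(S₀ − S) = 323 m³/d × (1580 − 11.3) g/m³ = 5.07×10^5 g/d = 506.7 kg/d.
Biomass synthesised: P_X = Y_obs × 506.7 = 88.98 kg VSS/d.
R_O = Q·(S₀ − S) − 1.42·P_X = 506.7 − 1.42 × 88.98 = 380.3 kg O₂/d.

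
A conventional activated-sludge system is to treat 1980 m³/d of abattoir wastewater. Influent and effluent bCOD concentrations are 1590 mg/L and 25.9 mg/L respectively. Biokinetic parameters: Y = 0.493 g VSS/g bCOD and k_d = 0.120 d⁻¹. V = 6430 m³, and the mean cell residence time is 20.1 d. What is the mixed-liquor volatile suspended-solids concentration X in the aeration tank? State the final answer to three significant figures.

X ≈ 1400 mg/L

X = Y·Q·ΔS·θ_c / [V·(1 + k_d θ_c)] = 0.493 × 1980 × (1590 − 25.9) × 20.1 / [6430 × (1 + 0.120 × 20.1)] = 1399 mg/L.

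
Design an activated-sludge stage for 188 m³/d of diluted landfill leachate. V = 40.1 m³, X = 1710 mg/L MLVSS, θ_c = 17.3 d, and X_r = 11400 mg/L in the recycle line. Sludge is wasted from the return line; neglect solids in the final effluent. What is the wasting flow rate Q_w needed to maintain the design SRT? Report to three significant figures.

Q_w ≈ 0.348 m³/d

θ_c = V·X/(Q_w·X_r) when wasting from the recycle, so Q_w = V·X/(θ_c·X_r) = 40.10 × 1710 / (17.3 × 11400) = 0.3477 m³/d.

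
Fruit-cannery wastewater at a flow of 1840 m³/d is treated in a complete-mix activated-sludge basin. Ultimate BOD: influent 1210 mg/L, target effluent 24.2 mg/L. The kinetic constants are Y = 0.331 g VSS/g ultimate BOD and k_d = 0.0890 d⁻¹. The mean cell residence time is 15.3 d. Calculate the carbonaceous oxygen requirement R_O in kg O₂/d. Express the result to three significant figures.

R_O ≈ 1750 kg O₂/d

Y_obs = Y / (1 + k_d θ_c) = 0.331 / (1 + 0.0890 × 15.3) = 0.331 / 2.362 = 0.1402.
Mass of ultimate BOD removed per day: Q(S₀ − S) = 1840 × 1186 g/m³ = 2182 kg/d.
Biomass synthesised: P_X = Y_obs × 2182 = 305.8 kg VSS/d.
Carbonaceous O₂ demand = substrate oxidised − cell-mass equivalent = 2182 − 1.42 × 305.8 = 1748 kg O₂/d.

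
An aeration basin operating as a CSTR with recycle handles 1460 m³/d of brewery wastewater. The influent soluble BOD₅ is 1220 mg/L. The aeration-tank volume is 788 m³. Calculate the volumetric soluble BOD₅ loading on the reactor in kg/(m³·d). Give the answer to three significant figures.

L_v ≈ 2.26 kg soluble BOD₅/(m³·d)

Applied soluble BOD₅ load per unit volume = Q·S₀/V = (1460 × 1220/1000)/788.0 = 2.260 kg soluble BOD₅·m⁻³·d⁻¹.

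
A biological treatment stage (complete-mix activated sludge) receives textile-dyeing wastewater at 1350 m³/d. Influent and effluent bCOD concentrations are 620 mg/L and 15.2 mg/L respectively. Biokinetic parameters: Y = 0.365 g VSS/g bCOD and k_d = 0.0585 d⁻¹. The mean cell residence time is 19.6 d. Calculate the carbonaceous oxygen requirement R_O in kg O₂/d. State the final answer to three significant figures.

The observed yield is Y_obs = Y/(1 + k_d·θ_c) = 0.365 / (1 + 0.0585 × 19.6) = 0.365 / 2.147 = 0.1700 g VSS per g bCOD removed.
ΔS = 620 − 15.2 = 604.8 mg/L, so the substrate removal rate is 1350 × 604.8/1000 = 816.5 kg bCOD/d.
Net sludge production P_X = 0.1700 × 816.5 = 138.8 kg VSS/d.
R_O = Q·(S₀ − S) − 1.42·P_X = 816.5 − 1.42 × 138.8 = 619.3 kg O₂/d.

R_O ≈ 619 kg O₂/d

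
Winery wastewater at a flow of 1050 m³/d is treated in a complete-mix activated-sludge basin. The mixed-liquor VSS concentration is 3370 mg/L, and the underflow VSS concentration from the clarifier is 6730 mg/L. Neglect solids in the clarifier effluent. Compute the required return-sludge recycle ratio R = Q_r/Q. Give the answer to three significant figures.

Solids balance on the clarifier gives (1+R)X = R·X_r, so R = X/(X_r − X) = 3370 / (6730 − 3370) = 1.003.

R ≈ 1.00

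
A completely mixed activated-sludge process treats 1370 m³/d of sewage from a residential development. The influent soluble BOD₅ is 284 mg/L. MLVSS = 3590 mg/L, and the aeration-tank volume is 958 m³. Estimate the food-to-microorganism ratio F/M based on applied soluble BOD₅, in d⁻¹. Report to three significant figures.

F/M = Q·S₀ / (V·X) = 1370 × 284 / (958.0 × 3590) = 0.1131 g soluble BOD₅·(g VSS·d)⁻¹.

F/M ≈ 0.113 d⁻¹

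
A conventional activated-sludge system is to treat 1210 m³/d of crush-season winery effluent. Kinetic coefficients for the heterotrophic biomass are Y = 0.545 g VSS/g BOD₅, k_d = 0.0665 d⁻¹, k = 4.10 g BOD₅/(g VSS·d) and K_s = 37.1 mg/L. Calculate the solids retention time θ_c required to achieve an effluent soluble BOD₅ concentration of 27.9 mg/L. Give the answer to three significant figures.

θ_c ≈ 1.12 d

At the target effluent, Y k S/(K_s+S) = 0.545×4.10×27.9/65.00 = 0.9591 d⁻¹.
Then 1/θ_c = μ − k_d = 0.9591 − 0.0665 = 0.8926 d⁻¹, giving θ_c = 1.120 d.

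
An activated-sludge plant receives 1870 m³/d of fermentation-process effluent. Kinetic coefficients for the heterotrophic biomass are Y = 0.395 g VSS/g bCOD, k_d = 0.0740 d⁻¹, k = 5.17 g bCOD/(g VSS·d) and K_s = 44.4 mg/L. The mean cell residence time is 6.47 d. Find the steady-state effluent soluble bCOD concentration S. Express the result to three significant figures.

For a completely mixed reactor with recycle the Lawrence–McCarty relation gives S = K_s·(1 + k_d·θ_c) / [θ_c·(Y·k − k_d) − 1] = 44.4 × (1 + 0.0740 × 6.47) / [6.47 × (0.395 × 5.17 − 0.0740) − 1] = 65.66 / 11.73 = 5.596 mg/L.

S ≈ 5.60 mg/L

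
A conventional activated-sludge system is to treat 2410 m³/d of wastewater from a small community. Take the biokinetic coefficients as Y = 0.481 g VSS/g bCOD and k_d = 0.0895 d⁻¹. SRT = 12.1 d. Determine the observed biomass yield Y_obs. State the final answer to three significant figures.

Correct the yield for decay: Y_obs = Y/(1 + k_d θ_c) = 0.481 / (1 + 0.0895 × 12.1) = 0.481 / 2.083 = 0.2309.

Y_obs ≈ 0.231 g VSS/g bCOD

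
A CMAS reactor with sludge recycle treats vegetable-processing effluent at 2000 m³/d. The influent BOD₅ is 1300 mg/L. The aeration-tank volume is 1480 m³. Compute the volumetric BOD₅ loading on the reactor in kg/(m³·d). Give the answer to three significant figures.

L_v ≈ 1.76 kg BOD₅/(m³·d)

L_v = Q S₀ / V = 2000 × 1300 × 10⁻³ / 1480 = 1.757 kg/(m³·d).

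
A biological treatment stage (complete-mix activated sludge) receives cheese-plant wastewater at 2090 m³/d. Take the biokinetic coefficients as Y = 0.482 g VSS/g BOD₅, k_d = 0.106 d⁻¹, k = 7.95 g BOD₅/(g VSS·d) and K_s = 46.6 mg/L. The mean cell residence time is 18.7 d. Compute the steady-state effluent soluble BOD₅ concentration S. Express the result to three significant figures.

S ≈ 2.02 mg/L

Effluent substrate depends only on kinetics and SRT: S = K_s(1 + k_d θ_c) / [θ_c(Yk − k_d) − 1] = 46.6 × (1 + 0.106 × 18.7) / [18.7 × (0.482 × 7.95 − 0.106) − 1] = 139.0 / 68.67 = 2.024 mg/L.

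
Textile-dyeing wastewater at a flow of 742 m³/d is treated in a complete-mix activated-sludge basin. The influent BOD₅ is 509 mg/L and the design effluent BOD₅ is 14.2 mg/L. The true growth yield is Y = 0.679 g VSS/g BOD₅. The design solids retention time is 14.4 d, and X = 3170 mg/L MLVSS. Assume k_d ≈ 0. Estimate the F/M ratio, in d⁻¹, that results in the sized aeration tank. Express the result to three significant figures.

F/M ≈ 0.105 d⁻¹

Biomass mass balance (decay neglected): V·X = Y·Q·(S₀ − S)·θ_c, so V = 0.679 × 742 × (509 − 14.2) × 14.4 / 3170 = 1132 m³.
F/M = Q·S₀ / (V·X) = 742 × 509 / (1132 × 3170) = 0.1052 g BOD₅·(g VSS·d)⁻¹.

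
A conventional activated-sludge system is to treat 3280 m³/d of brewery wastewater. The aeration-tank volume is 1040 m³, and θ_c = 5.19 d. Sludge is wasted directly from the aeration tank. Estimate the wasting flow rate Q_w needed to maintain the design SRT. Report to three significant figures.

Q_w ≈ 200 m³/d

Wasting from the aeration tank: Q_w = V / θ_c = 1040 / 5.19 = 200.4 m³/d.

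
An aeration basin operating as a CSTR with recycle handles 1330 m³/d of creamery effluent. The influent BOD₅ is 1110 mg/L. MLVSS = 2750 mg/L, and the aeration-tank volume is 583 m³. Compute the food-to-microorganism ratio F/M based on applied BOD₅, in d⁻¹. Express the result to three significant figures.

F/M = applied load / biomass = Q·S₀/(V·X) = 1330 × 1110 / (583.0 × 2750) = 0.9208 d⁻¹.

F/M ≈ 0.921 d⁻¹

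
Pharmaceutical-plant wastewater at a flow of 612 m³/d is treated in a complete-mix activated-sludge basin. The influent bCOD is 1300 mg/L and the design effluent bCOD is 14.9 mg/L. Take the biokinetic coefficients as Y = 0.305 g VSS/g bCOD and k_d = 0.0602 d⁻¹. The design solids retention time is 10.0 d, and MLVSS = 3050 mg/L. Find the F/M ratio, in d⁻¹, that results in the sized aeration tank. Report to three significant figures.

From the SRT design equation V = Y Q (S₀−S) θ_c / [X (1 + k_d θ_c)] = 0.305 × 612 × (1300 − 14.9) × 10.0 / [3050 × (1 + 0.0602 × 10.0)] = 2.4×10^6 / 4886 = 490.9 m³.
F/M = Q·S₀ / (V·X) = 612 × 1300 / (490.9 × 3050) = 0.5313 g bCOD·(g VSS·d)⁻¹.

F/M ≈ 0.531 d⁻¹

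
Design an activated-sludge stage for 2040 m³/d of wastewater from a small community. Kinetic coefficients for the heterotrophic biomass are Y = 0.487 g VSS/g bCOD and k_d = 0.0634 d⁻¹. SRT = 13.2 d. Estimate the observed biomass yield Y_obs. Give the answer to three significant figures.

Y_obs ≈ 0.265 g VSS/g bCOD

Correct the yield for decay: Y_obs = Y/(1 + k_d θ_c) = 0.487 / (1 + 0.0634 × 13.2) = 0.487 / 1.837 = 0.2651.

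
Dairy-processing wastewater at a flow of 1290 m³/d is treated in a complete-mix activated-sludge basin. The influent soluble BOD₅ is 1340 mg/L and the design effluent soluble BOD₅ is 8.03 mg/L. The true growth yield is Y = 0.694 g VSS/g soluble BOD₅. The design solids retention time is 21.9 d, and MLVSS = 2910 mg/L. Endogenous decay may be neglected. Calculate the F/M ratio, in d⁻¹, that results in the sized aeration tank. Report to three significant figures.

Biomass mass balance (decay neglected): V·X = Y·Q·(S₀ − S)·θ_c, so V = 0.694 × 1290 × (1340 − 8.03) × 21.9 / 2910 = 8974 m³.
F/M = applied load / biomass = Q·S₀/(V·X) = 1290 × 1340 / (8974 × 2910) = 0.06619 d⁻¹.

F/M ≈ 0.0662 d⁻¹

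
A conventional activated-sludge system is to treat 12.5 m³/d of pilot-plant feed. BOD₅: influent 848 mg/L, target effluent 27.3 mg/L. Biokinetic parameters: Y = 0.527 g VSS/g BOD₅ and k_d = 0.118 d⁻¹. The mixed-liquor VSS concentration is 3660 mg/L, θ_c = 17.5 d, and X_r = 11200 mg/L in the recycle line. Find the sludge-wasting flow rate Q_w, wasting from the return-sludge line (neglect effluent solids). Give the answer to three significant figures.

Q_w ≈ 0.157 m³/d

From the SRT design equation V = Y Q (S₀−S) θ_c / [X (1 + k_d θ_c)] = 0.527 × 12.5 × (848 − 27.3) × 17.5 / [3660 × (1 + 0.118 × 17.5)] = 9.46×10^4 / 11218 = 8.434 m³.
Q_w = (V·X)/(θ_c X_r) = 8.434 × 3660 / (17.5 × 11200) = 0.1575 m³/d.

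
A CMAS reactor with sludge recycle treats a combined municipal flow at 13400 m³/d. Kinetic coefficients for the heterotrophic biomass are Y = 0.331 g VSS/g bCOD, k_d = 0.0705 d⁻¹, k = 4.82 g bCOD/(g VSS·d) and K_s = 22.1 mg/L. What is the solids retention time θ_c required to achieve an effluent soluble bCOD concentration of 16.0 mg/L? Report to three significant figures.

At the target effluent, Y k S/(K_s+S) = 0.331×4.82×16.0/38.10 = 0.6700 d⁻¹.
θ_c = 1/(μ − k_d) = 1/(0.6700 − 0.0705) = 1/0.5995 = 1.668 d.

θ_c ≈ 1.67 d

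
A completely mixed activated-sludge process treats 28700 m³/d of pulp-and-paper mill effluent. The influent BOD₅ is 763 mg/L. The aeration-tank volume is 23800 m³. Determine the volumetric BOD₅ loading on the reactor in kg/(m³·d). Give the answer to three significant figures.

L_v ≈ 0.920 kg BOD₅/(m³·d)

Applied BOD₅ load per unit volume = Q·S₀/V = (28700 × 763/1000)/23800 = 0.9201 kg BOD₅·m⁻³·d⁻¹.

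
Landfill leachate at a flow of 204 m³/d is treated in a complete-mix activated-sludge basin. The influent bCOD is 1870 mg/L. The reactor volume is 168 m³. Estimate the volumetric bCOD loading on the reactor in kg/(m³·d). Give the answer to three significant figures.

Applied bCOD load per unit volume = Q·S₀/V = (204 × 1870/1000)/168.0 = 2.271 kg bCOD·m⁻³·d⁻¹.

L_v ≈ 2.27 kg bCOD/(m³·d)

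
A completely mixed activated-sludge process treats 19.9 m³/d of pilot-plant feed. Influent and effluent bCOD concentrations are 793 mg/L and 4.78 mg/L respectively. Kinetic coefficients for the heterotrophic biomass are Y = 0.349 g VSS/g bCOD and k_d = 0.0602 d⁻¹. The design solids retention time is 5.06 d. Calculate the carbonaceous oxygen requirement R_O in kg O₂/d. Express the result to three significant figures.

R_O ≈ 9.73 kg O₂/d

Y_obs = Y / (1 + k_d θ_c) = 0.349 / (1 + 0.0602 × 5.06) = 0.349 / 1.305 = 0.2675.
Q·(S₀ − S) = 19.9 × (793 − 4.78) × 10⁻³ = 15.69 kg/d removed.
Net sludge production P_X = 0.2675 × 15.69 = 4.196 kg VSS/d.
R_O = Q·ΔS − 1.42 P_X = 15.69 − 5.958 = 9.727 kg O₂/d.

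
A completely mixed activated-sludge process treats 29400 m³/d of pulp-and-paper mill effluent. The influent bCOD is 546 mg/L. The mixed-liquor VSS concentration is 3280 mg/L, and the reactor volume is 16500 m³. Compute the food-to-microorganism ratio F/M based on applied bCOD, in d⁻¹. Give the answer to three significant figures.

Food-to-microorganism ratio F/M = Q S₀ / (V X) = 29400 × 546 / (16500 × 3280) = 0.2966 d⁻¹.

F/M ≈ 0.297 d⁻¹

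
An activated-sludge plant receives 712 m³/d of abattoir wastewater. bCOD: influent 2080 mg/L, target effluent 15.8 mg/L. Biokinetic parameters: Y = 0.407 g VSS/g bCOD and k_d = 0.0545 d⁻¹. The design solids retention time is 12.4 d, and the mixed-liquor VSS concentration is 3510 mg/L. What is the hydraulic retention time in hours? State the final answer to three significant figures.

Steady-state biomass mass balance: V·X·(1 + k_d·θ_c) = Y·Q·(S₀ − S)·θ_c, so V = 0.407 × 712 × (2080 − 15.8) × 12.4 / [3510 × (1 + 0.0545 × 12.4)] = 7.42×10^6 / 5882 = 1261 m³.
Hydraulic retention time τ = V/Q = 1261 / 712 = 1.771 d = 42.51 h.

τ ≈ 42.5 h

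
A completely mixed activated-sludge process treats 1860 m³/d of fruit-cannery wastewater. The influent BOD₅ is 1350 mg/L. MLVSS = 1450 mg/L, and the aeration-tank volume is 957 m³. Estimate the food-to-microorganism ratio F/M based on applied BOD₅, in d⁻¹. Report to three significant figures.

F/M = Q·S₀ / (V·X) = 1860 × 1350 / (957.0 × 1450) = 1.810 g BOD₅·(g VSS·d)⁻¹.

F/M ≈ 1.81 d⁻¹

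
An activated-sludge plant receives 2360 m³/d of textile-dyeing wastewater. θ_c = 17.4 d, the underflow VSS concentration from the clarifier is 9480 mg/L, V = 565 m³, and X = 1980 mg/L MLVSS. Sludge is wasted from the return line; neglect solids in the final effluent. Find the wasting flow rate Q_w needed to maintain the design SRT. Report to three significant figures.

Wasting from the return line (neglecting effluent solids): Q_w = V·X / (θ_c·X_r) = 565.0 × 1980 / (17.4 × 9480) = 6.782 m³/d.

Q_w ≈ 6.78 m³/d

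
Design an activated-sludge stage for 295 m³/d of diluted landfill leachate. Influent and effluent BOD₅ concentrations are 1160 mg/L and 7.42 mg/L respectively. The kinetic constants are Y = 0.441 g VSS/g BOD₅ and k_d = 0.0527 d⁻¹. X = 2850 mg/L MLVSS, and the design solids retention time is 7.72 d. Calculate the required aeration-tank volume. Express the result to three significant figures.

V ≈ 289 m³

Steady-state biomass mass balance: V·X·(1 + k_d·θ_c) = Y·Q·(S₀ − S)·θ_c, so V = 0.441 × 295 × (1160 − 7.42) × 7.72 / [2850 × (1 + 0.0527 × 7.72)] = 1.16×10^6 / 4010 = 288.7 m³.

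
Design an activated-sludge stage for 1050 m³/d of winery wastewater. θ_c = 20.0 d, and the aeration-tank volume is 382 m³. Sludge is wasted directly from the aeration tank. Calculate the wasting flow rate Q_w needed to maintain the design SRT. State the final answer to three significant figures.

For wasting at MLVSS concentration, Q_w = V/θ_c = 382.0/20.0 = 19.10 m³/d.

Q_w ≈ 19.1 m³/d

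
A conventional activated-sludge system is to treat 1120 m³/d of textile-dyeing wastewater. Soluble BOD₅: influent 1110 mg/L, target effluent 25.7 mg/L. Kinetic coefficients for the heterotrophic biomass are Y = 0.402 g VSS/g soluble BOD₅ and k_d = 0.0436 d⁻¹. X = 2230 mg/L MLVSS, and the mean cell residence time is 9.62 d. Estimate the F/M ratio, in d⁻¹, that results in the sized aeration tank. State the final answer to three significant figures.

F/M ≈ 0.376 d⁻¹

Rearranging the biomass balance for a CMAS with decay, V = Y·Q·ΔS·θ_c / [X·(1+k_d θ_c)] = 0.402 × 1120 × (1110 − 25.7) × 9.62 / [2230 × (1 + 0.0436 × 9.62)] = 4.7×10^6 / 3165 = 1484 m³.
F/M = Q·S₀ / (V·X) = 1120 × 1110 / (1484 × 2230) = 0.3757 g soluble BOD₅·(g VSS·d)⁻¹.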